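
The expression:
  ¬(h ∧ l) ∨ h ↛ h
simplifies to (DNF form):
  ¬h ∨ ¬l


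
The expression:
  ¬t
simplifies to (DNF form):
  ¬t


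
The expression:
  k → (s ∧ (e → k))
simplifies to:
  s ∨ ¬k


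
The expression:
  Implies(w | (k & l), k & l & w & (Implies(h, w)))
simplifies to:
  (k & l & w) | (~k & ~w) | (~l & ~w)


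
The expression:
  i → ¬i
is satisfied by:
  {i: False}


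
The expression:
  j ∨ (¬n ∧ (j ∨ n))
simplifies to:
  j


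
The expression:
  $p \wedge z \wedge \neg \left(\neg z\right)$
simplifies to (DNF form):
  $p \wedge z$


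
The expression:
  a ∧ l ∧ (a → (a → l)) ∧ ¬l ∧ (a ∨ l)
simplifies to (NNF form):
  False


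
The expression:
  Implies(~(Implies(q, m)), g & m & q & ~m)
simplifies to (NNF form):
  m | ~q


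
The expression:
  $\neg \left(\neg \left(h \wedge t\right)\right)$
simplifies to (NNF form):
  $h \wedge t$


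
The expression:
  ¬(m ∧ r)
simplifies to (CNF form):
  ¬m ∨ ¬r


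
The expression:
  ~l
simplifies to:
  ~l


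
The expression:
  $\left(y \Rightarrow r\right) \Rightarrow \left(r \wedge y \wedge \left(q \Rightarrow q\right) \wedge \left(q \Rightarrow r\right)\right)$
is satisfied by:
  {y: True}


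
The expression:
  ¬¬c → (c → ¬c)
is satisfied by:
  {c: False}


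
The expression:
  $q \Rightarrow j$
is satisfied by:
  {j: True, q: False}
  {q: False, j: False}
  {q: True, j: True}


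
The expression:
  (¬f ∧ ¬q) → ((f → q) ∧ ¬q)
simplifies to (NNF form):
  True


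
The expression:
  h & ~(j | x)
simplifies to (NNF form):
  h & ~j & ~x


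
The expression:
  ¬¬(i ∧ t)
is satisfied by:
  {t: True, i: True}


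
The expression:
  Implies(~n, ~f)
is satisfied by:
  {n: True, f: False}
  {f: False, n: False}
  {f: True, n: True}


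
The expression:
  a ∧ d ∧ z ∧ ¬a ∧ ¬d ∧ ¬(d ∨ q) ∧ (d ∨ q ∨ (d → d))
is never true.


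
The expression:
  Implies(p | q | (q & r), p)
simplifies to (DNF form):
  p | ~q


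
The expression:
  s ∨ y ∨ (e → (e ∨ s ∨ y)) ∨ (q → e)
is always true.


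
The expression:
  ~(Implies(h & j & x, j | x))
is never true.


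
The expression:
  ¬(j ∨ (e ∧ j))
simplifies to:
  ¬j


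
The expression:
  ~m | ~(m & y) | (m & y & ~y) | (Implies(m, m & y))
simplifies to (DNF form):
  True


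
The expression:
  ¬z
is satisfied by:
  {z: False}


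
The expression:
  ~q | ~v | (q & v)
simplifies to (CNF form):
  True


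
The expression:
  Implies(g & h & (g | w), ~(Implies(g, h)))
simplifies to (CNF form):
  ~g | ~h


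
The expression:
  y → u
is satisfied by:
  {u: True, y: False}
  {y: False, u: False}
  {y: True, u: True}


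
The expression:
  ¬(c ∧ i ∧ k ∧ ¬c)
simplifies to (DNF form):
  True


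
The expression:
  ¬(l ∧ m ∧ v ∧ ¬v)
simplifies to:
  True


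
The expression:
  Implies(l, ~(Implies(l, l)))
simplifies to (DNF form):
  ~l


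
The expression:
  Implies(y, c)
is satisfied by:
  {c: True, y: False}
  {y: False, c: False}
  {y: True, c: True}


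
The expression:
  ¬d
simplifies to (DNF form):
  ¬d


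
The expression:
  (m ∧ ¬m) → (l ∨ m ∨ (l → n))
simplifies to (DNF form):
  True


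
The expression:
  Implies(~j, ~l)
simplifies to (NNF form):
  j | ~l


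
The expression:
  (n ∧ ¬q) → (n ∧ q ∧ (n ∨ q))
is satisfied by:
  {q: True, n: False}
  {n: False, q: False}
  {n: True, q: True}


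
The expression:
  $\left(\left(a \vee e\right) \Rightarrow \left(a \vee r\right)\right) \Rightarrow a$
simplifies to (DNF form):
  $a \vee \left(e \wedge \neg r\right)$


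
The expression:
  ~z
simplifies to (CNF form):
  ~z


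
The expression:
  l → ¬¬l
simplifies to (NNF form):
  True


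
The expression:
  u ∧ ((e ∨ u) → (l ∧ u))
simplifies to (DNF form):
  l ∧ u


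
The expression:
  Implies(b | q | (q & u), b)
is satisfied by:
  {b: True, q: False}
  {q: False, b: False}
  {q: True, b: True}


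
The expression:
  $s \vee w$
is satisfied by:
  {s: True, w: True}
  {s: True, w: False}
  {w: True, s: False}


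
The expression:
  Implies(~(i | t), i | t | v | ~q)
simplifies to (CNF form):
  i | t | v | ~q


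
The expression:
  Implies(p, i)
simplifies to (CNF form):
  i | ~p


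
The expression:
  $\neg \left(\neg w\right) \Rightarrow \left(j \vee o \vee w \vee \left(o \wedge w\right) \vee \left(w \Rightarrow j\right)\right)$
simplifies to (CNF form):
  $\text{True}$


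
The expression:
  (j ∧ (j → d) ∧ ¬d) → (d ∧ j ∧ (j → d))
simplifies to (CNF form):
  True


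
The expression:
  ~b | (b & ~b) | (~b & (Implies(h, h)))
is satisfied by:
  {b: False}


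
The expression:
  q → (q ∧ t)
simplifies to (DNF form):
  t ∨ ¬q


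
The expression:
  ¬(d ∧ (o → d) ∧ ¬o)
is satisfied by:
  {o: True, d: False}
  {d: False, o: False}
  {d: True, o: True}


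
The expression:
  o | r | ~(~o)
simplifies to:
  o | r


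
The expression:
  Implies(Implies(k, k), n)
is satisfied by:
  {n: True}


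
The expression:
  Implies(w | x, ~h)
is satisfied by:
  {w: False, h: False, x: False}
  {x: True, w: False, h: False}
  {w: True, x: False, h: False}
  {x: True, w: True, h: False}
  {h: True, x: False, w: False}


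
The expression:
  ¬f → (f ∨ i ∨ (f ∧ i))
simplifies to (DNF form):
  f ∨ i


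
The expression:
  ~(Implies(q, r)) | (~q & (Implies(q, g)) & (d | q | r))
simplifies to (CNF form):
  (q | ~q) & (d | q | r) & (~q | ~r) & (d | q | ~q) & (d | r | ~r) & (q | r | ~q) & (d | ~q | ~r) & (r | ~q | ~r)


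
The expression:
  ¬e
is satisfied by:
  {e: False}


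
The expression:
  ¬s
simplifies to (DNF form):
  ¬s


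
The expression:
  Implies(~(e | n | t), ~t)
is always true.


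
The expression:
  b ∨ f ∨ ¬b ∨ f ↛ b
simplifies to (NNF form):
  True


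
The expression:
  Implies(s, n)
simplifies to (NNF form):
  n | ~s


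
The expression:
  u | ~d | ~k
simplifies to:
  u | ~d | ~k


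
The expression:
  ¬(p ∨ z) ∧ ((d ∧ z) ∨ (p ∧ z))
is never true.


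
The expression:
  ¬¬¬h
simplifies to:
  ¬h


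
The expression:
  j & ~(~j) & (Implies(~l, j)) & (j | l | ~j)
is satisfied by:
  {j: True}


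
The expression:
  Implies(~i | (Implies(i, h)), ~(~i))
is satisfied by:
  {i: True}


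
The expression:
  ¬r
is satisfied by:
  {r: False}


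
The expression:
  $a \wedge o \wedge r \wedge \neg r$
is never true.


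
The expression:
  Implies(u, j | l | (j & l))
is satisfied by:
  {l: True, j: True, u: False}
  {l: True, j: False, u: False}
  {j: True, l: False, u: False}
  {l: False, j: False, u: False}
  {l: True, u: True, j: True}
  {l: True, u: True, j: False}
  {u: True, j: True, l: False}


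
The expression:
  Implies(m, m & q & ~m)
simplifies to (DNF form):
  ~m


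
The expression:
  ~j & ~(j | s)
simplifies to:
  ~j & ~s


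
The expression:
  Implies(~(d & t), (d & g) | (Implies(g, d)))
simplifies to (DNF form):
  d | ~g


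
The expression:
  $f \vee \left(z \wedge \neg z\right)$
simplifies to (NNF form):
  $f$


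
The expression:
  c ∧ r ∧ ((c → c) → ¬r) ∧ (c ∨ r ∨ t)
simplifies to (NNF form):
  False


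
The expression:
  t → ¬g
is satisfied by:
  {g: False, t: False}
  {t: True, g: False}
  {g: True, t: False}


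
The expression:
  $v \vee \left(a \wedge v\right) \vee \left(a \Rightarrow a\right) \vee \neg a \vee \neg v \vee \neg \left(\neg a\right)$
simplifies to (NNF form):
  $\text{True}$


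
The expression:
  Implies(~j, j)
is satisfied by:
  {j: True}


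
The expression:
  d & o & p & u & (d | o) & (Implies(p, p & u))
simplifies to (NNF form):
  d & o & p & u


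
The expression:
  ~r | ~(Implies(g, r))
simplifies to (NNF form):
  ~r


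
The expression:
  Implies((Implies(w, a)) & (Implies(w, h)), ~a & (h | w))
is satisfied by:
  {w: True, a: False, h: False}
  {h: True, w: True, a: False}
  {h: True, a: False, w: False}
  {w: True, a: True, h: False}


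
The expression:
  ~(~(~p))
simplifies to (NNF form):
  ~p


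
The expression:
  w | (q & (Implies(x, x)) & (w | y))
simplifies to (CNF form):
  (q | w) & (w | y)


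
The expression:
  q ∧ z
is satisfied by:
  {z: True, q: True}


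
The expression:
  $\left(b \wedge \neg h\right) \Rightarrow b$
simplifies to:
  $\text{True}$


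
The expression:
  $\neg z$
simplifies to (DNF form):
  $\neg z$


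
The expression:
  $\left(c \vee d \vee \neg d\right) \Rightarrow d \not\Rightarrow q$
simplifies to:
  $d \wedge \neg q$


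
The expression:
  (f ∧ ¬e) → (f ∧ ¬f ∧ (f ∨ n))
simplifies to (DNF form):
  e ∨ ¬f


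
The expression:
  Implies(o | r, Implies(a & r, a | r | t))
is always true.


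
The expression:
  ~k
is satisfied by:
  {k: False}


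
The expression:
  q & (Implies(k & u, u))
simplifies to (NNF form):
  q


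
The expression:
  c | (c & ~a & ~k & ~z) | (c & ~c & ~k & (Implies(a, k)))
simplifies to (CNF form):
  c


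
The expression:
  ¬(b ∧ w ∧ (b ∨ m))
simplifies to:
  ¬b ∨ ¬w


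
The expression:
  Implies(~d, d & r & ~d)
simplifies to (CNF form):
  d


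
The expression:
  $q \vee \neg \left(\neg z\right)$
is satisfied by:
  {q: True, z: True}
  {q: True, z: False}
  {z: True, q: False}


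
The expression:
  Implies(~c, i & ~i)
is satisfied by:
  {c: True}


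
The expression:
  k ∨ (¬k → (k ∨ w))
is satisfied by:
  {k: True, w: True}
  {k: True, w: False}
  {w: True, k: False}


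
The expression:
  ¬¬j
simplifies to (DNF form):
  j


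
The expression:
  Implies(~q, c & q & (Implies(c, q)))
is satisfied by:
  {q: True}


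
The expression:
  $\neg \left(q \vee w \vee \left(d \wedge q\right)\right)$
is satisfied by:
  {q: False, w: False}


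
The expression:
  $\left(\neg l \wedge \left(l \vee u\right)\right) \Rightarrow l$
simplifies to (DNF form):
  $l \vee \neg u$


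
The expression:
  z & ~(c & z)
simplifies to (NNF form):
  z & ~c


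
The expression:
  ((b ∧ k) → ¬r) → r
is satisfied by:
  {r: True}


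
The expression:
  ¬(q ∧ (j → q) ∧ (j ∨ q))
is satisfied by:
  {q: False}


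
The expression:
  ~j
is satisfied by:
  {j: False}


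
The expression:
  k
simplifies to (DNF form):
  k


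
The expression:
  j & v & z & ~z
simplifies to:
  False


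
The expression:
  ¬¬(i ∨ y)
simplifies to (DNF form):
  i ∨ y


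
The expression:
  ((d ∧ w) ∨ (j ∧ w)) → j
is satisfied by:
  {j: True, w: False, d: False}
  {w: False, d: False, j: False}
  {j: True, d: True, w: False}
  {d: True, w: False, j: False}
  {j: True, w: True, d: False}
  {w: True, j: False, d: False}
  {j: True, d: True, w: True}


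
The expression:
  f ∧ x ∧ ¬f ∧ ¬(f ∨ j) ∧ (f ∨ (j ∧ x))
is never true.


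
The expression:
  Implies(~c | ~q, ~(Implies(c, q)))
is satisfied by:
  {c: True}


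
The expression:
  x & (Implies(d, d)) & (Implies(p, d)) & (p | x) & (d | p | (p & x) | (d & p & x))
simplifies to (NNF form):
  d & x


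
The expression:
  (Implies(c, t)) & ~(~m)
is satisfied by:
  {m: True, t: True, c: False}
  {m: True, c: False, t: False}
  {m: True, t: True, c: True}


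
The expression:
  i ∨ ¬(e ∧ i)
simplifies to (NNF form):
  True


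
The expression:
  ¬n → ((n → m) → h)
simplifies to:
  h ∨ n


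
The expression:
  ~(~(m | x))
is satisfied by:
  {x: True, m: True}
  {x: True, m: False}
  {m: True, x: False}


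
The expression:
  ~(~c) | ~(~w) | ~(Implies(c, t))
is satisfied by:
  {c: True, w: True}
  {c: True, w: False}
  {w: True, c: False}


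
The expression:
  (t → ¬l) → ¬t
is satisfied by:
  {l: True, t: False}
  {t: False, l: False}
  {t: True, l: True}


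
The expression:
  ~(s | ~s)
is never true.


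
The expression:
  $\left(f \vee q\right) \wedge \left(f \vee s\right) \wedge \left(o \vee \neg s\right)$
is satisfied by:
  {f: True, q: True, o: True, s: False}
  {f: True, q: True, o: False, s: False}
  {f: True, o: True, q: False, s: False}
  {f: True, o: False, q: False, s: False}
  {s: True, f: True, q: True, o: True}
  {s: True, f: True, q: False, o: True}
  {s: True, q: True, o: True, f: False}


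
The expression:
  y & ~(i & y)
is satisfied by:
  {y: True, i: False}


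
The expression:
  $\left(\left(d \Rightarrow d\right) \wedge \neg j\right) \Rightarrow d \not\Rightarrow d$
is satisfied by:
  {j: True}


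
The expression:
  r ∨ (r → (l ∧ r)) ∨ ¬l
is always true.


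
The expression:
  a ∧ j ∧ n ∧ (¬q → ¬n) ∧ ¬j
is never true.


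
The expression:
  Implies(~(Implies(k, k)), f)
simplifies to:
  True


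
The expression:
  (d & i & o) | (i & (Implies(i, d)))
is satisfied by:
  {i: True, d: True}


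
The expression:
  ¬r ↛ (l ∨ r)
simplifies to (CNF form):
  ¬l ∧ ¬r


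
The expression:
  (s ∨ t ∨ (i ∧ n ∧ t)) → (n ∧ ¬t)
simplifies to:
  ¬t ∧ (n ∨ ¬s)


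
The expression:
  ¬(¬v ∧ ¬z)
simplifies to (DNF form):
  v ∨ z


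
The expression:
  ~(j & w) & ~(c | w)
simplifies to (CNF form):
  ~c & ~w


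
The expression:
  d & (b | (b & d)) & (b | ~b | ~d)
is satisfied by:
  {b: True, d: True}


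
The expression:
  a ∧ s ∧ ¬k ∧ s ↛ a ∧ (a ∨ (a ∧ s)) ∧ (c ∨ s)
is never true.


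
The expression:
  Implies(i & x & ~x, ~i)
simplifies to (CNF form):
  True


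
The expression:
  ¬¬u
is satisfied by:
  {u: True}


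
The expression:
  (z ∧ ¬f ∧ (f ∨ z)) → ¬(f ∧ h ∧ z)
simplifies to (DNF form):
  True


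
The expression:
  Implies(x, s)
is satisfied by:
  {s: True, x: False}
  {x: False, s: False}
  {x: True, s: True}


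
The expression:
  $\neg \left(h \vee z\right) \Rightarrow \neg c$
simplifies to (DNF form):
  $h \vee z \vee \neg c$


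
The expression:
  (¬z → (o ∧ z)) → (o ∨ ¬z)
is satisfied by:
  {o: True, z: False}
  {z: False, o: False}
  {z: True, o: True}


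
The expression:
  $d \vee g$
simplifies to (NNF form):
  $d \vee g$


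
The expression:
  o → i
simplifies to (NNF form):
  i ∨ ¬o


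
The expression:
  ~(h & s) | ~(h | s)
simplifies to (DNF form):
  ~h | ~s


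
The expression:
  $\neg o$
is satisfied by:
  {o: False}


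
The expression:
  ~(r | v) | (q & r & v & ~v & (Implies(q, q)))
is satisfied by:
  {v: False, r: False}


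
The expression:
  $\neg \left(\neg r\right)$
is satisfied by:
  {r: True}


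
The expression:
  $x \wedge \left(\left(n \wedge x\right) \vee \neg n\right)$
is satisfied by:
  {x: True}


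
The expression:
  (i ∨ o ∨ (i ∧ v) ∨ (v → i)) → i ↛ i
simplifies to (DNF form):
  v ∧ ¬i ∧ ¬o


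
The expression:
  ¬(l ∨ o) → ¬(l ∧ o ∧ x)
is always true.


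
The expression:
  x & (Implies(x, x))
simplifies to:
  x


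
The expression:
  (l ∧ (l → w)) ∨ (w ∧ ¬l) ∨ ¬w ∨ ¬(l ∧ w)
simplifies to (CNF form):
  True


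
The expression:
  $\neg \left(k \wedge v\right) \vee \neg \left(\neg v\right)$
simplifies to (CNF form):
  $\text{True}$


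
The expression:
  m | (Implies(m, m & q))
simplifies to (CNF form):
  True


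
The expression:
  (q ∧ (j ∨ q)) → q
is always true.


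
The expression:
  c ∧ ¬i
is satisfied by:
  {c: True, i: False}


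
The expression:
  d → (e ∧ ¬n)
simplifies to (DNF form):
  (e ∧ ¬n) ∨ ¬d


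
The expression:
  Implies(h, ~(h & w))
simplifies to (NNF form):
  ~h | ~w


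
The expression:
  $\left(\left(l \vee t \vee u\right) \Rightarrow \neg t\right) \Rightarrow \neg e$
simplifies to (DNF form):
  $t \vee \neg e$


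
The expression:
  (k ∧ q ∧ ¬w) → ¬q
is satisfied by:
  {w: True, k: False, q: False}
  {k: False, q: False, w: False}
  {w: True, q: True, k: False}
  {q: True, k: False, w: False}
  {w: True, k: True, q: False}
  {k: True, w: False, q: False}
  {w: True, q: True, k: True}


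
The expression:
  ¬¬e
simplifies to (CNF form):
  e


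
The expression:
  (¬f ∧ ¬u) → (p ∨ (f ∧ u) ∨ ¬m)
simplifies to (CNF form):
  f ∨ p ∨ u ∨ ¬m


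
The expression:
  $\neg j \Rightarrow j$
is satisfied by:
  {j: True}


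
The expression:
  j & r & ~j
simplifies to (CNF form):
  False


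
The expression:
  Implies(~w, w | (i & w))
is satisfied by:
  {w: True}


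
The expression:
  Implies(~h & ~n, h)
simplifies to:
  h | n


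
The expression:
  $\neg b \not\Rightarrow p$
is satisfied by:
  {p: False, b: False}


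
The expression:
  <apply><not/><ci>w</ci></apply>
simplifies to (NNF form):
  <apply><not/><ci>w</ci></apply>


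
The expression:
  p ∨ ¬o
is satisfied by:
  {p: True, o: False}
  {o: False, p: False}
  {o: True, p: True}


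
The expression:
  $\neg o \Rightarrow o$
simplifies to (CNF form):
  $o$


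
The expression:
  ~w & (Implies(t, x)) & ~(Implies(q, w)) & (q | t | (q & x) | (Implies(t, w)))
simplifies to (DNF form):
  (q & x & ~w) | (q & ~t & ~w)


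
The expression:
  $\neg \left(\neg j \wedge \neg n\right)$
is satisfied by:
  {n: True, j: True}
  {n: True, j: False}
  {j: True, n: False}


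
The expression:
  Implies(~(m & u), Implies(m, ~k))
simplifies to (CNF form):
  u | ~k | ~m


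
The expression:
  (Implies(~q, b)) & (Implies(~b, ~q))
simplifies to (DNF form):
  b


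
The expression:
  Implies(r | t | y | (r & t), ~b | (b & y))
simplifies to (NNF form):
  y | ~b | (~r & ~t)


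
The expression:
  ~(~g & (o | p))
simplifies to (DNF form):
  g | (~o & ~p)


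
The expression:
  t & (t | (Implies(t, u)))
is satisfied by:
  {t: True}


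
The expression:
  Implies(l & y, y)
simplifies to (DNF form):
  True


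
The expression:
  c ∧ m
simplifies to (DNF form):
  c ∧ m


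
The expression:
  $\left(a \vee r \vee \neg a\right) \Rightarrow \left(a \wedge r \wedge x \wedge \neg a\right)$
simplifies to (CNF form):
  $\text{False}$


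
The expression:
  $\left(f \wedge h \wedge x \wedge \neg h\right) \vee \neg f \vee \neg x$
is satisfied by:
  {x: False, f: False}
  {f: True, x: False}
  {x: True, f: False}


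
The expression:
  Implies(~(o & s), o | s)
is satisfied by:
  {o: True, s: True}
  {o: True, s: False}
  {s: True, o: False}


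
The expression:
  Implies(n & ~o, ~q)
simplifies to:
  o | ~n | ~q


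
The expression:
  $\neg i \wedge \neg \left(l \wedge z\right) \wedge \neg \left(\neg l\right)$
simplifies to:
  $l \wedge \neg i \wedge \neg z$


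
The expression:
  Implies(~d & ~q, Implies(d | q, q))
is always true.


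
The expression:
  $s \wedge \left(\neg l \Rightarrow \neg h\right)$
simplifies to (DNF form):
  $\left(l \wedge s\right) \vee \left(s \wedge \neg h\right)$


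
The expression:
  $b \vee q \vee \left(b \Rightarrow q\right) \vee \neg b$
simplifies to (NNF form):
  $\text{True}$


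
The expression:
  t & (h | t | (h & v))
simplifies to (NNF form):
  t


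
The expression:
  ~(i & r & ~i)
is always true.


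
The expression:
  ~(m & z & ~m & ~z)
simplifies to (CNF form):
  True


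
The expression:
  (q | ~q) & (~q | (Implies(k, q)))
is always true.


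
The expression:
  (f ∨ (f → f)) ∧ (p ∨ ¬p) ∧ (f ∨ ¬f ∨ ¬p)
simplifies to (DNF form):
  True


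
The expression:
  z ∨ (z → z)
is always true.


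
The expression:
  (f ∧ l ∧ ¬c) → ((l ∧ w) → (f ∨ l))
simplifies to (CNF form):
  True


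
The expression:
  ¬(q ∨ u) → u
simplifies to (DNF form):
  q ∨ u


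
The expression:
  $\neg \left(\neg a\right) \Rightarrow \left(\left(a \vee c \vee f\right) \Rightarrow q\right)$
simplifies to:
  $q \vee \neg a$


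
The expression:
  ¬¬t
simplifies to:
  t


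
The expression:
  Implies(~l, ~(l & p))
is always true.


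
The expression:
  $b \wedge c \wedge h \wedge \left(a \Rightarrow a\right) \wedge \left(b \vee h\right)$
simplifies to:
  $b \wedge c \wedge h$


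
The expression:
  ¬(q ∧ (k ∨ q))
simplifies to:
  ¬q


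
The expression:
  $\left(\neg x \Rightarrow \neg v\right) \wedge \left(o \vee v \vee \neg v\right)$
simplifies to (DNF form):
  $x \vee \neg v$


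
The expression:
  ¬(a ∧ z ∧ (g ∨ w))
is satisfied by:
  {g: False, w: False, z: False, a: False}
  {w: True, a: False, g: False, z: False}
  {g: True, a: False, w: False, z: False}
  {w: True, g: True, a: False, z: False}
  {a: True, g: False, w: False, z: False}
  {a: True, w: True, g: False, z: False}
  {a: True, g: True, w: False, z: False}
  {a: True, w: True, g: True, z: False}
  {z: True, a: False, g: False, w: False}
  {z: True, w: True, a: False, g: False}
  {z: True, g: True, a: False, w: False}
  {z: True, w: True, g: True, a: False}
  {z: True, a: True, g: False, w: False}


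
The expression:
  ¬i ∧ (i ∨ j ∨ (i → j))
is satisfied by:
  {i: False}


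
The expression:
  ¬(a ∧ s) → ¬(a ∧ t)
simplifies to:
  s ∨ ¬a ∨ ¬t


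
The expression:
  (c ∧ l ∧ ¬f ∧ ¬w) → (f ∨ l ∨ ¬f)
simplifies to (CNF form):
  True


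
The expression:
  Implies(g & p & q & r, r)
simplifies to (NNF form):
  True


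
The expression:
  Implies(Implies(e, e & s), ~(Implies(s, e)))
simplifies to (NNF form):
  (e & ~s) | (s & ~e)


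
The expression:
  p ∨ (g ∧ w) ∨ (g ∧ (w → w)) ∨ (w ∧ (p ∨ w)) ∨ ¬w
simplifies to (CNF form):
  True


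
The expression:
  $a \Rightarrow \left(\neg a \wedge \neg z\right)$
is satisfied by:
  {a: False}


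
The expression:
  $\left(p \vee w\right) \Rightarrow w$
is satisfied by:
  {w: True, p: False}
  {p: False, w: False}
  {p: True, w: True}


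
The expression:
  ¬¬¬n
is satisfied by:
  {n: False}


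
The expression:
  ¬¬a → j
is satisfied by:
  {j: True, a: False}
  {a: False, j: False}
  {a: True, j: True}


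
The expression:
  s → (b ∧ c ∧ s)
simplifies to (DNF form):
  (b ∧ c) ∨ ¬s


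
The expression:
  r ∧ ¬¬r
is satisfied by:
  {r: True}


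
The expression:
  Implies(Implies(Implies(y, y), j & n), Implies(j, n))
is always true.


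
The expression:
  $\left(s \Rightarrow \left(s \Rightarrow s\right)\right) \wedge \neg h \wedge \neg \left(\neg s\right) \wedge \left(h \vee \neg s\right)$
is never true.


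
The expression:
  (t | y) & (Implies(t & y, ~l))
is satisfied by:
  {y: True, l: False, t: False}
  {y: True, t: True, l: False}
  {y: True, l: True, t: False}
  {t: True, l: False, y: False}
  {t: True, l: True, y: False}


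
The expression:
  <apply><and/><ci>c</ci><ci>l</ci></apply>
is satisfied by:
  {c: True, l: True}


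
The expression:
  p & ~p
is never true.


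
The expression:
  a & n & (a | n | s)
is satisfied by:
  {a: True, n: True}


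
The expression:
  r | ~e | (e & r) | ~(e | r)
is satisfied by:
  {r: True, e: False}
  {e: False, r: False}
  {e: True, r: True}


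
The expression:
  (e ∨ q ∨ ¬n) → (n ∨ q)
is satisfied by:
  {n: True, q: True}
  {n: True, q: False}
  {q: True, n: False}


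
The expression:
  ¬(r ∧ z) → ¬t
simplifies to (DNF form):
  (r ∧ z) ∨ ¬t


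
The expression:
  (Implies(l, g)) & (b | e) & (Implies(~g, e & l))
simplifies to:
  g & (b | e)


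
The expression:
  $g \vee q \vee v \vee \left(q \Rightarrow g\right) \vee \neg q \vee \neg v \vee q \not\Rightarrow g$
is always true.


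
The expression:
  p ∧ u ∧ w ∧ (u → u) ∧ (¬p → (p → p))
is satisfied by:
  {p: True, u: True, w: True}


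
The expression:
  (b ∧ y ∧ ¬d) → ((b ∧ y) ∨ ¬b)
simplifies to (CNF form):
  True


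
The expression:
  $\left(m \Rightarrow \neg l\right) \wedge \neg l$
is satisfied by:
  {l: False}


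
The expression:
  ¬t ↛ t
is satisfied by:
  {t: False}


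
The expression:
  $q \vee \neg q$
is always true.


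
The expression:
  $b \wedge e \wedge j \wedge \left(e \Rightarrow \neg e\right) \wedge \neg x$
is never true.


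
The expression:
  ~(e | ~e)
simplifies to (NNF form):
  False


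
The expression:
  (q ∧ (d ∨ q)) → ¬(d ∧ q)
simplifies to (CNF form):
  ¬d ∨ ¬q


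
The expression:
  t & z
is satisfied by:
  {t: True, z: True}


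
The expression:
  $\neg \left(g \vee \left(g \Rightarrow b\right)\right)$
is never true.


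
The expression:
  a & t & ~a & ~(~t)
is never true.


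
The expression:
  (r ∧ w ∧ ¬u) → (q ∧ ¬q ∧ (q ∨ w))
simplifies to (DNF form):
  u ∨ ¬r ∨ ¬w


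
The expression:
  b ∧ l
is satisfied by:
  {b: True, l: True}


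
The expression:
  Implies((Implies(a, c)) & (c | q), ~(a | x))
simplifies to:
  (a & ~c) | (~a & ~x) | (~c & ~q)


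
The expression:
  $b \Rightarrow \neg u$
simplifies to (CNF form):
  $\neg b \vee \neg u$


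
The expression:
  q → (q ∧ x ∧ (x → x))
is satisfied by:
  {x: True, q: False}
  {q: False, x: False}
  {q: True, x: True}


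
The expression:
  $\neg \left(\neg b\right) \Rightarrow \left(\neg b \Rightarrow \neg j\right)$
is always true.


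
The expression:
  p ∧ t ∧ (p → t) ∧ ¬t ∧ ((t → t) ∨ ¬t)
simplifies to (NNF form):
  False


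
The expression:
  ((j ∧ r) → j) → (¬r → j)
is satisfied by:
  {r: True, j: True}
  {r: True, j: False}
  {j: True, r: False}


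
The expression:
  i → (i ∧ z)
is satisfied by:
  {z: True, i: False}
  {i: False, z: False}
  {i: True, z: True}


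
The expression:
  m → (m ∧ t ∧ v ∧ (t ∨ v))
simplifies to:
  (t ∧ v) ∨ ¬m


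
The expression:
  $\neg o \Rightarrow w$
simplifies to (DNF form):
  $o \vee w$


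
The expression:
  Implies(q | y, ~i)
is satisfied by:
  {q: False, i: False, y: False}
  {y: True, q: False, i: False}
  {q: True, y: False, i: False}
  {y: True, q: True, i: False}
  {i: True, y: False, q: False}


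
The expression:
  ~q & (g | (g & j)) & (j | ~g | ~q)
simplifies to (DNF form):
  g & ~q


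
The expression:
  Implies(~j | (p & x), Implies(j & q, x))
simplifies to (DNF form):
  True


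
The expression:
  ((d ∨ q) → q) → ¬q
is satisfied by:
  {q: False}


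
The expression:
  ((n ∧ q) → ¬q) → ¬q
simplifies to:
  n ∨ ¬q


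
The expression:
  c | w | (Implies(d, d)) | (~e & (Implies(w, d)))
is always true.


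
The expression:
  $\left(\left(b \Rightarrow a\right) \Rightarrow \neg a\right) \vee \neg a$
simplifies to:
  $\neg a$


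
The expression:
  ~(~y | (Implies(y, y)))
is never true.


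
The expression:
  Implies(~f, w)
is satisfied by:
  {w: True, f: True}
  {w: True, f: False}
  {f: True, w: False}


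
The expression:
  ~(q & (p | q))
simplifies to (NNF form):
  ~q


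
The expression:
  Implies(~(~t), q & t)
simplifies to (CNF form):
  q | ~t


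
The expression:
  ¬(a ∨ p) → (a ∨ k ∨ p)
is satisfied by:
  {a: True, k: True, p: True}
  {a: True, k: True, p: False}
  {a: True, p: True, k: False}
  {a: True, p: False, k: False}
  {k: True, p: True, a: False}
  {k: True, p: False, a: False}
  {p: True, k: False, a: False}


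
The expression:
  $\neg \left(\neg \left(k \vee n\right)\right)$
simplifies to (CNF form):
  $k \vee n$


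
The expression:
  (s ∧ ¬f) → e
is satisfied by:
  {e: True, f: True, s: False}
  {e: True, s: False, f: False}
  {f: True, s: False, e: False}
  {f: False, s: False, e: False}
  {e: True, f: True, s: True}
  {e: True, s: True, f: False}
  {f: True, s: True, e: False}


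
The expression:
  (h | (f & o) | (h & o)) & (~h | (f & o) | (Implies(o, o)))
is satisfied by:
  {o: True, h: True, f: True}
  {o: True, h: True, f: False}
  {h: True, f: True, o: False}
  {h: True, f: False, o: False}
  {o: True, f: True, h: False}


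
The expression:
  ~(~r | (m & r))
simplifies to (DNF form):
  r & ~m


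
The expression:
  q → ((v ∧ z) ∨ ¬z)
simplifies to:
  v ∨ ¬q ∨ ¬z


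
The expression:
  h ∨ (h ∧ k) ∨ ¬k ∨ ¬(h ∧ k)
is always true.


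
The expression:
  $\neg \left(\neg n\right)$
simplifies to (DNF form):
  $n$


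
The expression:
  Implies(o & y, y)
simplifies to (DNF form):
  True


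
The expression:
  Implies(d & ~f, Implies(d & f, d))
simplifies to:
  True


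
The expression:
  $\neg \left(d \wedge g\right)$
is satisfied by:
  {g: False, d: False}
  {d: True, g: False}
  {g: True, d: False}


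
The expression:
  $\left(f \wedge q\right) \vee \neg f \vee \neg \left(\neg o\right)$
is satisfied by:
  {q: True, o: True, f: False}
  {q: True, o: False, f: False}
  {o: True, q: False, f: False}
  {q: False, o: False, f: False}
  {f: True, q: True, o: True}
  {f: True, q: True, o: False}
  {f: True, o: True, q: False}


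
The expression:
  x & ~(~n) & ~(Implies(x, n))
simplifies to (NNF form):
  False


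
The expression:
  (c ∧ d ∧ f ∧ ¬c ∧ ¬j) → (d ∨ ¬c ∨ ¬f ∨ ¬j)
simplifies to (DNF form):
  True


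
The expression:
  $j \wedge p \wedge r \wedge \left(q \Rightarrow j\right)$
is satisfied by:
  {r: True, j: True, p: True}


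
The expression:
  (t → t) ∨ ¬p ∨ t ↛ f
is always true.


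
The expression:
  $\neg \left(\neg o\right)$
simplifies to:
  $o$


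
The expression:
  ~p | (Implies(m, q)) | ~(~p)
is always true.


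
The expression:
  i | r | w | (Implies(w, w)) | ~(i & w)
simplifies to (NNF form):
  True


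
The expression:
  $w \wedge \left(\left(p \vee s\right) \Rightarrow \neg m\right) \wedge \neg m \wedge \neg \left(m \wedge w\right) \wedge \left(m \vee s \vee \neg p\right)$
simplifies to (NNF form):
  $w \wedge \neg m \wedge \left(s \vee \neg p\right)$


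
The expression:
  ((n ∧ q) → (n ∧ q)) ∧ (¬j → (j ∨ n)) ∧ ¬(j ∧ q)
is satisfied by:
  {n: True, j: False, q: False}
  {n: True, q: True, j: False}
  {n: True, j: True, q: False}
  {j: True, q: False, n: False}


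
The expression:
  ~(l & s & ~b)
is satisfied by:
  {b: True, l: False, s: False}
  {l: False, s: False, b: False}
  {s: True, b: True, l: False}
  {s: True, l: False, b: False}
  {b: True, l: True, s: False}
  {l: True, b: False, s: False}
  {s: True, l: True, b: True}


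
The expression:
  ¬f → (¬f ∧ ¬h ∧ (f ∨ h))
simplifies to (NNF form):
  f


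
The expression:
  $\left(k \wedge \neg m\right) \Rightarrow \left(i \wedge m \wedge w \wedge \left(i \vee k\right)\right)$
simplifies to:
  $m \vee \neg k$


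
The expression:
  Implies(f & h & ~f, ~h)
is always true.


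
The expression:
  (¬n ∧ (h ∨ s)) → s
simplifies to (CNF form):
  n ∨ s ∨ ¬h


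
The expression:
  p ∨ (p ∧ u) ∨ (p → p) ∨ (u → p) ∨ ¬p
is always true.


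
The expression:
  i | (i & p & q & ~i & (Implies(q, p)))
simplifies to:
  i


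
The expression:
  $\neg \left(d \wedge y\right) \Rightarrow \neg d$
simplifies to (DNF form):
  $y \vee \neg d$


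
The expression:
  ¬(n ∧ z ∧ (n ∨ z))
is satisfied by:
  {z: False, n: False}
  {n: True, z: False}
  {z: True, n: False}


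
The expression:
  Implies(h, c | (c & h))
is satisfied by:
  {c: True, h: False}
  {h: False, c: False}
  {h: True, c: True}


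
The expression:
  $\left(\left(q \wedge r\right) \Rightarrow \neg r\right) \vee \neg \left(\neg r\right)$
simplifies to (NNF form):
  $\text{True}$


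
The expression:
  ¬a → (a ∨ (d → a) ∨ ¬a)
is always true.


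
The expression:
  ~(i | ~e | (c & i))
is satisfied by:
  {e: True, i: False}


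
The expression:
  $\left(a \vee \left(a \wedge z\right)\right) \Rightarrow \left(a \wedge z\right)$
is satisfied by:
  {z: True, a: False}
  {a: False, z: False}
  {a: True, z: True}


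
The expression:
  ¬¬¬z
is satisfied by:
  {z: False}


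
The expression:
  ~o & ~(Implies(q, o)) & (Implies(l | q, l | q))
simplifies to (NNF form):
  q & ~o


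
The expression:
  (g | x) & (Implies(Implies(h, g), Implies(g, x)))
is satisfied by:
  {x: True}


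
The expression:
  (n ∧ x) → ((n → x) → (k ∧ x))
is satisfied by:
  {k: True, x: False, n: False}
  {x: False, n: False, k: False}
  {n: True, k: True, x: False}
  {n: True, x: False, k: False}
  {k: True, x: True, n: False}
  {x: True, k: False, n: False}
  {n: True, x: True, k: True}


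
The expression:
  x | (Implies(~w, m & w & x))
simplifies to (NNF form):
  w | x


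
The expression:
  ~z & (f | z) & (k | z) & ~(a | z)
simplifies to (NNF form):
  f & k & ~a & ~z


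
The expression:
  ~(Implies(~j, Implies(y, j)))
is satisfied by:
  {y: True, j: False}


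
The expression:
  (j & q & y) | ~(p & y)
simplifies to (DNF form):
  ~p | ~y | (j & q)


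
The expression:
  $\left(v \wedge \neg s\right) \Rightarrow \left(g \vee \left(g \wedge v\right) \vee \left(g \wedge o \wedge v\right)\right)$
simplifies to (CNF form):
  $g \vee s \vee \neg v$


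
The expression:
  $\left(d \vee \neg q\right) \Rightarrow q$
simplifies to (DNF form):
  $q$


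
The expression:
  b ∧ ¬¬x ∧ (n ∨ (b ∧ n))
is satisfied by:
  {b: True, x: True, n: True}


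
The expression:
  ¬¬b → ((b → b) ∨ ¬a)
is always true.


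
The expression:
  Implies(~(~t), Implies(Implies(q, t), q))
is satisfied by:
  {q: True, t: False}
  {t: False, q: False}
  {t: True, q: True}


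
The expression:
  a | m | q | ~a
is always true.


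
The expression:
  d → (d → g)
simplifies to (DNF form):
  g ∨ ¬d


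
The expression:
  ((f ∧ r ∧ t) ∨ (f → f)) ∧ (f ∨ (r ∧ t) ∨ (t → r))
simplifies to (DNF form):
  f ∨ r ∨ ¬t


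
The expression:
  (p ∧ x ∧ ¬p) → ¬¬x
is always true.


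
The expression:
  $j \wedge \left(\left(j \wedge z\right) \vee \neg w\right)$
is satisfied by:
  {z: True, j: True, w: False}
  {j: True, w: False, z: False}
  {z: True, w: True, j: True}


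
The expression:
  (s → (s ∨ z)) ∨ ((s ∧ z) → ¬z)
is always true.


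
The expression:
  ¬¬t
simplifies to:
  t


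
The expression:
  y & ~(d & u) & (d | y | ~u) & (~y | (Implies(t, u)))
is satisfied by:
  {y: True, d: False, u: False, t: False}
  {u: True, y: True, d: False, t: False}
  {t: True, u: True, y: True, d: False}
  {y: True, d: True, t: False, u: False}


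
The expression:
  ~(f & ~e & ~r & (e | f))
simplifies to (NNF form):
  e | r | ~f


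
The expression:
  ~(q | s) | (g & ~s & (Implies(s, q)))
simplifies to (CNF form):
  ~s & (g | ~q)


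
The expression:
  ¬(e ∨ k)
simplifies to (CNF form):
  ¬e ∧ ¬k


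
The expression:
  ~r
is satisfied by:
  {r: False}


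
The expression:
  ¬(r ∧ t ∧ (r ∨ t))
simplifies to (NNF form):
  ¬r ∨ ¬t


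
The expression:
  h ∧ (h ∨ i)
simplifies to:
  h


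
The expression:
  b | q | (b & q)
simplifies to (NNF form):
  b | q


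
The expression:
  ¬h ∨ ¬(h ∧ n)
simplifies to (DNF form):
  ¬h ∨ ¬n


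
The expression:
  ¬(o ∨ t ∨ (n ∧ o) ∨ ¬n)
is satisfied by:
  {n: True, o: False, t: False}


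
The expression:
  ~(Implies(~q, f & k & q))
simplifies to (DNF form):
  ~q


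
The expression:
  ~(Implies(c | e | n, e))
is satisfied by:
  {n: True, c: True, e: False}
  {n: True, c: False, e: False}
  {c: True, n: False, e: False}


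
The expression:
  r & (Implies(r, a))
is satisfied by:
  {r: True, a: True}


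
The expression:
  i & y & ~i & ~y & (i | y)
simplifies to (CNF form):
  False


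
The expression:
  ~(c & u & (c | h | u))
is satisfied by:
  {u: False, c: False}
  {c: True, u: False}
  {u: True, c: False}


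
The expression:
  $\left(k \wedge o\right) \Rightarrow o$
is always true.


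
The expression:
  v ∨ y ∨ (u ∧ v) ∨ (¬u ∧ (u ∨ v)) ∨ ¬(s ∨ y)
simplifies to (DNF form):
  v ∨ y ∨ ¬s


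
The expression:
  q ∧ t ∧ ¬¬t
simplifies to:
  q ∧ t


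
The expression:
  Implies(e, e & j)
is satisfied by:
  {j: True, e: False}
  {e: False, j: False}
  {e: True, j: True}


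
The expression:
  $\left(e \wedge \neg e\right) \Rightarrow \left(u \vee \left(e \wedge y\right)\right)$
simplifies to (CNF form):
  $\text{True}$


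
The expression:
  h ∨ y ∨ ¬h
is always true.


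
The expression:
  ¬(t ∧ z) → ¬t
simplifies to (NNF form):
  z ∨ ¬t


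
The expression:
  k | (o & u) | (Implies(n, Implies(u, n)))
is always true.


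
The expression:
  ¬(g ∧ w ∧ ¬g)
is always true.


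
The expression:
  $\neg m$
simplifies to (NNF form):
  $\neg m$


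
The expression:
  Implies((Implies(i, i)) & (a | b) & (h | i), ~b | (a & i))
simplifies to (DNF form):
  ~b | (a & i) | (~h & ~i)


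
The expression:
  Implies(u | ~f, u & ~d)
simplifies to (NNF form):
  (f & ~u) | (u & ~d)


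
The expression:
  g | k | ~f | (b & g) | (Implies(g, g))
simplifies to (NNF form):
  True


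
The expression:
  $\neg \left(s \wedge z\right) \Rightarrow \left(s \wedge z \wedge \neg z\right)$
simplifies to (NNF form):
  $s \wedge z$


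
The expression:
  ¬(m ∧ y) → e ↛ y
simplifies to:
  (e ∧ ¬y) ∨ (m ∧ y)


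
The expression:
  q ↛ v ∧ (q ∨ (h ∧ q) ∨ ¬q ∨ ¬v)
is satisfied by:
  {q: True, v: False}


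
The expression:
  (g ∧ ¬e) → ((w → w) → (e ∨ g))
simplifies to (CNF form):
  True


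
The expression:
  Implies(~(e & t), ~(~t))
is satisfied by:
  {t: True}


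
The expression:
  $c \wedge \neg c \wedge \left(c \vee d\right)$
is never true.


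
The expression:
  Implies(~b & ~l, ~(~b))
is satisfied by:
  {b: True, l: True}
  {b: True, l: False}
  {l: True, b: False}


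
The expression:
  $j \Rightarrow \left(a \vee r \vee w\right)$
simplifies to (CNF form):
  $a \vee r \vee w \vee \neg j$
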